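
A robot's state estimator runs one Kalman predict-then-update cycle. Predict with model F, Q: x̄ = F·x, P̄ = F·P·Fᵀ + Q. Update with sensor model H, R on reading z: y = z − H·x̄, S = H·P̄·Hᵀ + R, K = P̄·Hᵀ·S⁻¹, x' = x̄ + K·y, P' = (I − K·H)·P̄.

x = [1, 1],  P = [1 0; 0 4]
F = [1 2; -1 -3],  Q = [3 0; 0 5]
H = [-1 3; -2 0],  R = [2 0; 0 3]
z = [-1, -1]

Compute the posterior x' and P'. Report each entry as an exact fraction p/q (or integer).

x̄ = F·x = [3, -4]
P̄ = F·P·Fᵀ + Q = [20 -25; -25 42]
y = z − H·x̄ = [14, 5]
S = H·P̄·Hᵀ + R = [550 190; 190 83]
K = P̄·Hᵀ·S⁻¹ = [-57/1910 -79/191; 3033/9550 -119/955]
x' = x̄ + K·y = [491/955, -844/4775]
P' = (I − K·H)·P̄ = [237/382 357/1910; 357/1910 2617/9550]

x' = [491/955, -844/4775]
P' = [237/382 357/1910; 357/1910 2617/9550]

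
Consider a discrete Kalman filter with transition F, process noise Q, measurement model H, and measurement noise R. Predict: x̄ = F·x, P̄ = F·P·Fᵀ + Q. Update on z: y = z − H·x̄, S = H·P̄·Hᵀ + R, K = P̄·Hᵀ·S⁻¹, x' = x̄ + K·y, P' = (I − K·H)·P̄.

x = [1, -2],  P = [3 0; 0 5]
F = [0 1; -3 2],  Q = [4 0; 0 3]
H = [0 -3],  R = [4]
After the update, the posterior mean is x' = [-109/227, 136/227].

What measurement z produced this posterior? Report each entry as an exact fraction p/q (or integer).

x̄ = F·x = [-2, -7]
P̄ = F·P·Fᵀ + Q = [9 10; 10 50]
S = H·P̄·Hᵀ + R = [454]
K = P̄·Hᵀ·S⁻¹ = [-15/227; -75/227]
x' − x̄ = [345/227, 1725/227] = K·y
y = (KᵀK)⁻¹·Kᵀ·(x' − x̄) = [-23]
z = y + H·x̄ = [-23] + [21] = [-2]

z = [-2]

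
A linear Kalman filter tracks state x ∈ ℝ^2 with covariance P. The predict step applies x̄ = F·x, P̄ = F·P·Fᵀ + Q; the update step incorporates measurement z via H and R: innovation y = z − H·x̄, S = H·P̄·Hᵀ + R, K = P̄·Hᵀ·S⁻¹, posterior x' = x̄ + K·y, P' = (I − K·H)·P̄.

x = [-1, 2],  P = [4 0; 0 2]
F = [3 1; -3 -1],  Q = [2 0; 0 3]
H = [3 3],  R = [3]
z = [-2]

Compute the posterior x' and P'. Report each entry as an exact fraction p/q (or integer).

x̄ = F·x = [-1, 1]
P̄ = F·P·Fᵀ + Q = [40 -38; -38 41]
y = z − H·x̄ = [-2]
S = H·P̄·Hᵀ + R = [48]
K = P̄·Hᵀ·S⁻¹ = [1/8; 3/16]
x' = x̄ + K·y = [-5/4, 5/8]
P' = (I − K·H)·P̄ = [157/4 -313/8; -313/8 629/16]

x' = [-5/4, 5/8]
P' = [157/4 -313/8; -313/8 629/16]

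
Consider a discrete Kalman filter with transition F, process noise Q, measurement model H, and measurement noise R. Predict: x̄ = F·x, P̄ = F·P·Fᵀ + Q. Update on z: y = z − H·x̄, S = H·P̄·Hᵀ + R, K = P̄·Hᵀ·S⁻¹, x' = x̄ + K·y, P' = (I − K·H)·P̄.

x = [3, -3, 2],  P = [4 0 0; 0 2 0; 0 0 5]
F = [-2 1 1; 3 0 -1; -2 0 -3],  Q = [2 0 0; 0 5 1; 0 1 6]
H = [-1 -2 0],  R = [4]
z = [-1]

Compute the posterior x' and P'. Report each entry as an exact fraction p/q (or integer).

x̄ = F·x = [-7, 7, -12]
P̄ = F·P·Fᵀ + Q = [25 -29 1; -29 46 -8; 1 -8 67]
y = z − H·x̄ = [6]
S = H·P̄·Hᵀ + R = [97]
K = P̄·Hᵀ·S⁻¹ = [33/97; -63/97; 15/97]
x' = x̄ + K·y = [-481/97, 301/97, -1074/97]
P' = (I − K·H)·P̄ = [1336/97 -734/97 -398/97; -734/97 493/97 169/97; -398/97 169/97 6274/97]

x' = [-481/97, 301/97, -1074/97]
P' = [1336/97 -734/97 -398/97; -734/97 493/97 169/97; -398/97 169/97 6274/97]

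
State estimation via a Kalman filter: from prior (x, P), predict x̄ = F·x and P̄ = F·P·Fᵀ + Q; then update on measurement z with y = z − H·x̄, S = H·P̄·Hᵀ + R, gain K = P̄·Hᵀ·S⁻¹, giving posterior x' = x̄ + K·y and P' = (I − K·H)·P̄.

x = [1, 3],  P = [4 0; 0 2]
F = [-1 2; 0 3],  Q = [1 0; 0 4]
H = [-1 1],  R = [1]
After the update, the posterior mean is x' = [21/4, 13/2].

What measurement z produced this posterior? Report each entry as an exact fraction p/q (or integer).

z = [1]

x̄ = F·x = [5, 9]
P̄ = F·P·Fᵀ + Q = [13 12; 12 22]
S = H·P̄·Hᵀ + R = [12]
K = P̄·Hᵀ·S⁻¹ = [-1/12; 5/6]
x' − x̄ = [1/4, -5/2] = K·y
y = (KᵀK)⁻¹·Kᵀ·(x' − x̄) = [-3]
z = y + H·x̄ = [-3] + [4] = [1]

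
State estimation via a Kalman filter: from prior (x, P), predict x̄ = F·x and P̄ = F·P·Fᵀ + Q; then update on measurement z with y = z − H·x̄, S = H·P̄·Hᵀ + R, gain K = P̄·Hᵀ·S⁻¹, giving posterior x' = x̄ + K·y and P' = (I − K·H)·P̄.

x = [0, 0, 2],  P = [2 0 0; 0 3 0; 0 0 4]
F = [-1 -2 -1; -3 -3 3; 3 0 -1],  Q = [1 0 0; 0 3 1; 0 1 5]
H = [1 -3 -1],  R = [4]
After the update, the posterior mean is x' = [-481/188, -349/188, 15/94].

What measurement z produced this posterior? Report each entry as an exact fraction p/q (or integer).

x̄ = F·x = [-2, 6, -2]
P̄ = F·P·Fᵀ + Q = [19 12 -2; 12 84 -29; -2 -29 27]
S = H·P̄·Hᵀ + R = [564]
K = P̄·Hᵀ·S⁻¹ = [-5/188; -211/564; 29/282]
x' − x̄ = [-105/188, -1477/188, 203/94] = K·y
y = (KᵀK)⁻¹·Kᵀ·(x' − x̄) = [21]
z = y + H·x̄ = [21] + [-18] = [3]

z = [3]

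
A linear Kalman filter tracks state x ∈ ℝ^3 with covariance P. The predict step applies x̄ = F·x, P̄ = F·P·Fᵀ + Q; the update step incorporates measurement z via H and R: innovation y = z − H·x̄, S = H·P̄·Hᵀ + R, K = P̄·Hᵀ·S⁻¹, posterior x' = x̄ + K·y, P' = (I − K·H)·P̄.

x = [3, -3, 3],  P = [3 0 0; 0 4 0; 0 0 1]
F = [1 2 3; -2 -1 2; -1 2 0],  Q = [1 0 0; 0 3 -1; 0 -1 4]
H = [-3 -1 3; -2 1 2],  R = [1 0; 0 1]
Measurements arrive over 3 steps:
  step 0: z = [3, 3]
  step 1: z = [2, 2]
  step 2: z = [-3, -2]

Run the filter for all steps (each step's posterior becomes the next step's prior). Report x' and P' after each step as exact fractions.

step 0: x̄ = F·x = [6, 3, -9]
step 0: P̄ = F·P·Fᵀ + Q = [29 -8 13; -8 23 -3; 13 -3 23]
step 0: y = z − H·x̄ = [51, 30]
step 0: S = H·P̄·Hᵀ + R = [228 138; 138 148]
step 0: K = P̄·Hᵀ·S⁻¹ = [-4/147 -12/49; -2869/7350 719/1225; 423/2450 -113/2450]
step 0: x' = x̄ + K·y = [-134/49, 1717/2450, -3867/2450]
step 0: P' = (I − K·H)·P̄ = [2663/147 -20/147 885/49; -20/147 1868/3675 -237/2450; 885/49 -237/2450 22156/1225]
step 1: x̄ = F·x = [-14867/2450, 3949/2450, 5067/1225]
step 1: P̄ = F·P·Fᵀ + Q = [1067918/3675 -2867/7350 -86787/1225; -2867/7350 13487/3675 -2311/1225; -86787/1225 -2311/1225 30249/1225]
step 1: y = z − H·x̄ = [-33077/1225, -49051/2450]
step 1: S = H·P̄·Hᵀ + R = [15164642/3675 20114671/7350; 20114671/7350 6712712/3675]
step 1: K = P̄·Hᵀ·S⁻¹ = [-7758589/702995341 -266736441/702995341; -246320192/702995341 369310327/702995341; 135516178/702995341 -130223218/702995341]
step 1: x' = x̄ + K·y = [1283885359/702995341, 390266830/702995341, 1855835352/702995341]
step 1: P' = (I − K·H)·P̄ = [2953087095/702995341 -156938429/702995341 2898188089/702995341; -156938429/702995341 320114273/702995341 -132340402/702995341; 2898188089/702995341 -132340402/702995341 2899246681/702995341]
step 2: x̄ = F·x = [7631925075/702995341, 753633156/702995341, -503351699/702995341]
step 2: P̄ = F·P·Fᵀ + Q = [46203049651/702995341 -91323263/702995341 -11161236682/702995341; -91323263/702995341 2554538580/702995341 -1291972196/702995341; -11161236682/702995341 -1291972196/702995341 7673279267/702995341]
step 2: y = z − H·x̄ = [23050477455/702995341, 14110929710/702995341]
step 2: S = H·P̄·Hᵀ + R = [696250648057/702995341 453437626179/702995341; 453437626179/702995341 303250147317/702995341]
step 2: K = P̄·Hᵀ·S⁻¹ = [-15146299609/874421909812 -308435565061/874421909812; -27823800411/79492900892 41643968421/79492900892; 489226745651/2623265729436 -1250523252263/7869797188308]
step 2: x' = x̄ + K·y = [255023089745/79492900892, 8807615877/79492900892, 1580691804343/715436108028]
step 2: P' = (I − K·H)·P̄ = [3387266602659/874421909812 -16272983563/79492900892 3322550229725/874421909812; -16272983563/79492900892 36115901217/79492900892 -13508949961/79492900892; 3322550229725/874421909812 -13508949961/79492900892 29946383464463/7869797188308]

step 0: x' = [-134/49, 1717/2450, -3867/2450], P' = [2663/147 -20/147 885/49; -20/147 1868/3675 -237/2450; 885/49 -237/2450 22156/1225]
step 1: x' = [1283885359/702995341, 390266830/702995341, 1855835352/702995341], P' = [2953087095/702995341 -156938429/702995341 2898188089/702995341; -156938429/702995341 320114273/702995341 -132340402/702995341; 2898188089/702995341 -132340402/702995341 2899246681/702995341]
step 2: x' = [255023089745/79492900892, 8807615877/79492900892, 1580691804343/715436108028], P' = [3387266602659/874421909812 -16272983563/79492900892 3322550229725/874421909812; -16272983563/79492900892 36115901217/79492900892 -13508949961/79492900892; 3322550229725/874421909812 -13508949961/79492900892 29946383464463/7869797188308]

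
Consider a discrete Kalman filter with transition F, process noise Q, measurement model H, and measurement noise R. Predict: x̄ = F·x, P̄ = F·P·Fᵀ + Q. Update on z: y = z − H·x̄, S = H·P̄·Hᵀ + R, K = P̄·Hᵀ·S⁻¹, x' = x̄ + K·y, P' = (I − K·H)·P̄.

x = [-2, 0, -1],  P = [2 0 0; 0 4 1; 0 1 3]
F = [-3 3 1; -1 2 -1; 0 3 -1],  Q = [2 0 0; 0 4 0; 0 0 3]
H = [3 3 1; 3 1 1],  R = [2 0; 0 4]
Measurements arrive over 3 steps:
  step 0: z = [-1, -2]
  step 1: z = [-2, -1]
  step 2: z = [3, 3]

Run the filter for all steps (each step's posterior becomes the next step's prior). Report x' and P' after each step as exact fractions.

step 0: x̄ = F·x = [5, 3, 1]
step 0: P̄ = F·P·Fᵀ + Q = [65 26 33; 26 21 22; 33 22 36]
step 0: y = z − H·x̄ = [-26, -21]
step 0: S = H·P̄·Hᵀ + R = [1610 1282; 1282 1044]
step 0: K = P̄·Hᵀ·S⁻¹ = [-1541/9329 4162/9329; 7525/18658 -3539/9329; 4285/18658 -1228/9329]
step 0: x' = x̄ + K·y = [-691/9329, 4481/9329, -20588/9329]
step 0: P' = (I − K·H)·P̄ = [20783/9329 -9865/9329 -35836/9329; -9865/9329 21681/18658 9197/18658; -35836/9329 9197/18658 195995/18658]
step 1: x̄ = F·x = [-5072/9329, 30241/9329, 34031/9329]
step 1: P̄ = F·P·Fᵀ + Q = [821444/9329 41909/9329 -19156/9329; 41909/9329 297705/18658 133807/9329; -19156/9329 133807/9329 195958/9329]
step 1: y = z − H·x̄ = [-128196/9329, -58385/9329]
step 1: S = H·P̄·Hᵀ + R = [20779105/18658 17917423/18658; 17917423/18658 16358509/18658]
step 1: K = P̄·Hᵀ·S⁻¹ = [-134313116/505979451 300967082/505979451; 75631016/168659817 -74417303/168659817; 211881146/505979451 -215228096/505979451]
step 1: x' = x̄ + K·y = [-312990314/505979451, -26830096/168659817, 281140925/505979451]
step 1: P' = (I − K·H)·P̄ = [1330159918/505979451 -245415760/168659817 -2050364146/505979451; -245415760/168659817 74821874/56219939 214112446/168659817; -2050364146/505979451 214112446/168659817 4647842716/505979451]
step 2: x̄ = F·x = [978641003/505979451, -43043729/168659817, -522611789/505979451]
step 2: P̄ = F·P·Fᵀ + Q = [53100472618/505979451 1755392708/168659817 1887862160/505979451; 1755392708/168659817 774491042/56219939 1878304972/168659817; 1887862160/505979451 1878304972/168659817 8372328835/505979451]
step 2: y = z − H·x̄ = [-507979306/505979451, -766241680/505979451]
step 2: S = H·P̄·Hᵀ + R = [689950184389/505979451 604248810643/505979451; 604248810643/505979451 549464991115/505979451]
step 2: K = P̄·Hᵀ·S⁻¹ = [-3292529705772/13821556136293 7807923501842/13821556136293; 6031796761946/13821556136293 -5918703478436/13821556136293; 5054289976656/13821556136293 -5063411259575/13821556136293]
step 2: x' = x̄ + K·y = [18214419727101/13821556136293, -619915662137/13821556136293, -11682265222563/13821556136293]
step 2: P' = (I − K·H)·P̄ = [33592897774370/13821556136293 -18908376709456/13821556136293 -50638622606286/13821556136293; -18908376709456/13821556136293 17869203718818/13821556136293 15181112495806/13821556136293; -50638622606286/13821556136293 15181112495806/13821556136293 116481110284752/13821556136293]

step 0: x' = [-691/9329, 4481/9329, -20588/9329], P' = [20783/9329 -9865/9329 -35836/9329; -9865/9329 21681/18658 9197/18658; -35836/9329 9197/18658 195995/18658]
step 1: x' = [-312990314/505979451, -26830096/168659817, 281140925/505979451], P' = [1330159918/505979451 -245415760/168659817 -2050364146/505979451; -245415760/168659817 74821874/56219939 214112446/168659817; -2050364146/505979451 214112446/168659817 4647842716/505979451]
step 2: x' = [18214419727101/13821556136293, -619915662137/13821556136293, -11682265222563/13821556136293], P' = [33592897774370/13821556136293 -18908376709456/13821556136293 -50638622606286/13821556136293; -18908376709456/13821556136293 17869203718818/13821556136293 15181112495806/13821556136293; -50638622606286/13821556136293 15181112495806/13821556136293 116481110284752/13821556136293]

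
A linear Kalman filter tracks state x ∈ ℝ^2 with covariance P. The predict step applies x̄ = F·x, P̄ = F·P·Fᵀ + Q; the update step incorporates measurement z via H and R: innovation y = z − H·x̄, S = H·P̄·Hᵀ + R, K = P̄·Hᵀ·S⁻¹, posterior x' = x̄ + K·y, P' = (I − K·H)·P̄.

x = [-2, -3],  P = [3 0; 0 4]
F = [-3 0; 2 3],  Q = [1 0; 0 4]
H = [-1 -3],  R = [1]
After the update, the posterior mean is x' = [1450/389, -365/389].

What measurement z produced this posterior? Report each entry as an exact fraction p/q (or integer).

x̄ = F·x = [6, -13]
P̄ = F·P·Fᵀ + Q = [28 -18; -18 52]
S = H·P̄·Hᵀ + R = [389]
K = P̄·Hᵀ·S⁻¹ = [26/389; -138/389]
x' − x̄ = [-884/389, 4692/389] = K·y
y = (KᵀK)⁻¹·Kᵀ·(x' − x̄) = [-34]
z = y + H·x̄ = [-34] + [33] = [-1]

z = [-1]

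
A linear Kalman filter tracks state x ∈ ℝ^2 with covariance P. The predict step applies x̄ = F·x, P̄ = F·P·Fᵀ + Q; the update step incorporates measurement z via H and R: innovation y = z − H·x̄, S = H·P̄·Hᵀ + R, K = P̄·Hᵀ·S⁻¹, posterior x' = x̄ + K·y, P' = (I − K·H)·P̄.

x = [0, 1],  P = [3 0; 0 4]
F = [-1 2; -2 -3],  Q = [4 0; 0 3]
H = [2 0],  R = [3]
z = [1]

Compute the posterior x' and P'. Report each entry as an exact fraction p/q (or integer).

x̄ = F·x = [2, -3]
P̄ = F·P·Fᵀ + Q = [23 -18; -18 51]
y = z − H·x̄ = [-3]
S = H·P̄·Hᵀ + R = [95]
K = P̄·Hᵀ·S⁻¹ = [46/95; -36/95]
x' = x̄ + K·y = [52/95, -177/95]
P' = (I − K·H)·P̄ = [69/95 -54/95; -54/95 3549/95]

x' = [52/95, -177/95]
P' = [69/95 -54/95; -54/95 3549/95]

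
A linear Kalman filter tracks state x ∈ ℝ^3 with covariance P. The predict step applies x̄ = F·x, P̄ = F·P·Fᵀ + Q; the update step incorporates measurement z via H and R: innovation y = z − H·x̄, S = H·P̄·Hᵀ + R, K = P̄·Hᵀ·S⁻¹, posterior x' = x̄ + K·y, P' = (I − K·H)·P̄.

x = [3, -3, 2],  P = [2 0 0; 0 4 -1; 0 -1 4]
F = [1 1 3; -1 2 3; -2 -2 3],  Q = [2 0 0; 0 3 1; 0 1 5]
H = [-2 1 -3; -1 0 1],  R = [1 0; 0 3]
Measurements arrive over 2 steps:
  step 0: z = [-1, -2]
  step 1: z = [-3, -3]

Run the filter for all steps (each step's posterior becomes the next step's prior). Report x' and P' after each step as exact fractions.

step 0: x̄ = F·x = [6, -3, 6]
step 0: P̄ = F·P·Fᵀ + Q = [38 33 27; 33 45 25; 27 25 77]
step 0: y = z − H·x̄ = [32, -2]
step 0: S = H·P̄·Hᵀ + R = [933 -136; -136 64]
step 0: K = P̄·Hᵀ·S⁻¹ = [-1179/5152 -27127/41216; -113/644 -2565/5152; -615/2576 5645/20608]
step 0: x' = x̄ + K·y = [-137/20608, -19627/2576, -22541/10304]
step 0: P' = (I − K·H)·P̄ = [98243/41216 29705/5152 8431/20608; 29705/5152 15567/644 11005/2576; 8431/20608 11005/2576 12683/10304]
step 1: x̄ = F·x = [-12713/896, -64163/2944, 6395/736]
step 1: P̄ = F·P·Fᵀ + Q = [142021/1792 25921/256 -5065/64; 25921/256 817837/5888 -139925/1472; -5065/64 -139925/1472 41309/368]
step 1: y = z − H·x̄ = [339699/20608, -533283/20608]
step 1: S = H·P̄·Hᵀ + R = [28143435/41216 -18699899/41216; -18699899/41216 14540459/41216]
step 1: K = P̄·Hᵀ·S⁻¹ = [-342183447/1444396354 -1088570225/1444396354; -449360431/1444396354 -1381652877/1444396354; -199141572/722198177 135697912/722198177]
step 1: x' = x̄ + K·y = [2034965597/1444396354, -3133390949/1444396354, -519059438/722198177]
step 1: P' = (I − K·H)·P̄ = [3701345967/1444396354 8367414363/1444396354 217817646/722198177; 8367414363/1444396354 28952835491/1444396354 2111227866/722198177; 217817646/722198177 2111227866/722198177 624911382/722198177]

step 0: x' = [-137/20608, -19627/2576, -22541/10304], P' = [98243/41216 29705/5152 8431/20608; 29705/5152 15567/644 11005/2576; 8431/20608 11005/2576 12683/10304]
step 1: x' = [2034965597/1444396354, -3133390949/1444396354, -519059438/722198177], P' = [3701345967/1444396354 8367414363/1444396354 217817646/722198177; 8367414363/1444396354 28952835491/1444396354 2111227866/722198177; 217817646/722198177 2111227866/722198177 624911382/722198177]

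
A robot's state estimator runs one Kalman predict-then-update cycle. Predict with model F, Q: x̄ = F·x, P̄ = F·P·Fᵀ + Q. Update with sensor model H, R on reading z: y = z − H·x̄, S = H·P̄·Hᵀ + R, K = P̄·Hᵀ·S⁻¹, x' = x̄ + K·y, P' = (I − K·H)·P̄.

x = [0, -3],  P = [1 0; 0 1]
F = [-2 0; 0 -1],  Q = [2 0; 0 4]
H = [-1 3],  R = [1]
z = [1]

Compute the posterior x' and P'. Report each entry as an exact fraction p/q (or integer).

x' = [12/13, 9/13]
P' = [69/13 45/26; 45/26 35/52]

x̄ = F·x = [0, 3]
P̄ = F·P·Fᵀ + Q = [6 0; 0 5]
y = z − H·x̄ = [-8]
S = H·P̄·Hᵀ + R = [52]
K = P̄·Hᵀ·S⁻¹ = [-3/26; 15/52]
x' = x̄ + K·y = [12/13, 9/13]
P' = (I − K·H)·P̄ = [69/13 45/26; 45/26 35/52]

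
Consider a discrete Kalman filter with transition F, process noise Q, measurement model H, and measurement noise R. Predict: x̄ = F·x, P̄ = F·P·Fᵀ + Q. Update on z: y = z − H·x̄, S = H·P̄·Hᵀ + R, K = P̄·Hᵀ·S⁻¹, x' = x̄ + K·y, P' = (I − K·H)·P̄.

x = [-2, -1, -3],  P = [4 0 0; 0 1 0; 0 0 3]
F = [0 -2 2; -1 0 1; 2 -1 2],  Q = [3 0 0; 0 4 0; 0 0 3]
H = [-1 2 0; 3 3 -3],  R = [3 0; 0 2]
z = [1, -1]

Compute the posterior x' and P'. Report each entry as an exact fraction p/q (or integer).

x' = [-69244/12423, -29312/12423, -31575/4141]
P' = [130729/12423 56609/12423 62012/4141; 56609/12423 32227/12423 29368/4141; 62012/4141 29368/4141 91616/4141]

x̄ = F·x = [-4, -1, -9]
P̄ = F·P·Fᵀ + Q = [19 6 14; 6 11 -2; 14 -2 32]
y = z − H·x̄ = [-1, -13]
S = H·P̄·Hᵀ + R = [42 81; 81 452]
K = P̄·Hᵀ·S⁻¹ = [-5837/12423 651/4141; 2615/12423 366/4141; -1092/4141 -354/4141]
x' = x̄ + K·y = [-69244/12423, -29312/12423, -31575/4141]
P' = (I − K·H)·P̄ = [130729/12423 56609/12423 62012/4141; 56609/12423 32227/12423 29368/4141; 62012/4141 29368/4141 91616/4141]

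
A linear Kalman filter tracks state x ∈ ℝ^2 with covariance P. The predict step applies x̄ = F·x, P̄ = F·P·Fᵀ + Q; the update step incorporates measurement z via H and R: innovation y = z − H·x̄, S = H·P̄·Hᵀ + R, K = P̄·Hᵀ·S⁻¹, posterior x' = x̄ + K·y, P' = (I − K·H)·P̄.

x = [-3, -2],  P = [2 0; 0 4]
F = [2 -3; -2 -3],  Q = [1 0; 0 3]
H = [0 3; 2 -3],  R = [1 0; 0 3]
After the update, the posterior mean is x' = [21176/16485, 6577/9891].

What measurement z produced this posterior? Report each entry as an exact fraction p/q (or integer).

z = [2, 1]

x̄ = F·x = [0, 12]
P̄ = F·P·Fᵀ + Q = [45 28; 28 47]
S = H·P̄·Hᵀ + R = [424 -255; -255 270]
K = P̄·Hᵀ·S⁻¹ = [538/1099 7988/16485; 1093/3297 -17/9891]
x' − x̄ = [21176/16485, -112115/9891] = K·y
y = (KᵀK)⁻¹·Kᵀ·(x' − x̄) = [-34, 37]
z = y + H·x̄ = [-34, 37] + [36, -36] = [2, 1]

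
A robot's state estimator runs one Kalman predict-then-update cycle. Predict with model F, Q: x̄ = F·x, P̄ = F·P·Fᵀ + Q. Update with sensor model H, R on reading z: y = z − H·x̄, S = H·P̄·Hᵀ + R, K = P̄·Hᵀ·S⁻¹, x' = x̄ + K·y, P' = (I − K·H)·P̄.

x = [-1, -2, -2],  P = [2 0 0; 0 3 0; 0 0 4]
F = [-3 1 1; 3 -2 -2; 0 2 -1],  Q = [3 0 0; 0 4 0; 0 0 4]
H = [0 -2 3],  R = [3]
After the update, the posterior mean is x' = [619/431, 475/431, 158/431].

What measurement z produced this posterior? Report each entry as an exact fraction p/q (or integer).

x̄ = F·x = [-1, 5, -2]
P̄ = F·P·Fᵀ + Q = [28 -32 2; -32 50 -4; 2 -4 20]
S = H·P̄·Hᵀ + R = [431]
K = P̄·Hᵀ·S⁻¹ = [70/431; -112/431; 68/431]
x' − x̄ = [1050/431, -1680/431, 1020/431] = K·y
y = (KᵀK)⁻¹·Kᵀ·(x' − x̄) = [15]
z = y + H·x̄ = [15] + [-16] = [-1]

z = [-1]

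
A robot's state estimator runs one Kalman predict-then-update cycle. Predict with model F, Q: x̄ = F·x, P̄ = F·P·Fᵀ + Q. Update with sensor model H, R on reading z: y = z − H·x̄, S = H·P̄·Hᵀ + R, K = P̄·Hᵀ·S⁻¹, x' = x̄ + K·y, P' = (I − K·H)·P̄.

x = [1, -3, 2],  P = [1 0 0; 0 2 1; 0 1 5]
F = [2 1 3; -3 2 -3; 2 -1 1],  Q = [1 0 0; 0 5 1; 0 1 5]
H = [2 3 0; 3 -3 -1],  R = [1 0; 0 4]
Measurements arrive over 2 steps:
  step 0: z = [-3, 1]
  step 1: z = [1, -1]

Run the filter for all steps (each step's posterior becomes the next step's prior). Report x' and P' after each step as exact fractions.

step 0: x̄ = F·x = [5, -15, 7]
step 0: P̄ = F·P·Fᵀ + Q = [58 -44 15; -44 55 -19; 15 -19 14]
step 0: y = z − H·x̄ = [32, -52]
step 0: S = H·P̄·Hᵀ + R = [200 -252; -252 1623]
step 0: K = P̄·Hᵀ·S⁻¹ = [3947/21758 2257/10879; 18305/87032 -9049/65274; -7215/87032 2699/65274]
step 0: x' = x̄ + K·y = [183/10879, -34621/32637, 71705/32637]
step 0: P' = (I − K·H)·P̄ = [5771/10879 -6379/21758 35707/21758; -6379/21758 69337/261096 -292871/261096; 35707/21758 -292871/261096 2120881/261096]
step 1: x̄ = F·x = [181592/32637, -286004/32637, 35808/10879]
step 1: P̄ = F·P·Fᵀ + Q = [2881346/32637 -6790675/65274 452539/10879; -6790675/65274 34063033/261096 -538658/10879; 452539/10879 -538658/10879 277316/10879]
step 1: y = z − H·x̄ = [527465/32637, -442667/10879]
step 1: S = H·P̄·Hᵀ + R = [73079065/261096 -77563095/87032; -77563095/87032 289306803/87032]
step 1: K = P̄·Hᵀ·S⁻¹ = [2313916933/11850696845 505785497/2370139369; 2311185392/11850696845 -1027083613/7110418107; 318447003/11850696845 581365457/7110418107]
step 1: x' = x̄ + K·y = [86305160/2370139369, 1893608069/7110418107, 2835966404/7110418107]
step 1: P' = (I − K·H)·P̄ = [5963686877/11850696845 -3204485607/11850696845 17388807512/11850696845; -3204485607/11850696845 8720156606/35552090535 -34459168021/35552090535; 17388807512/11850696845 -34459168021/35552090535 248249462531/35552090535]

step 0: x' = [183/10879, -34621/32637, 71705/32637], P' = [5771/10879 -6379/21758 35707/21758; -6379/21758 69337/261096 -292871/261096; 35707/21758 -292871/261096 2120881/261096]
step 1: x' = [86305160/2370139369, 1893608069/7110418107, 2835966404/7110418107], P' = [5963686877/11850696845 -3204485607/11850696845 17388807512/11850696845; -3204485607/11850696845 8720156606/35552090535 -34459168021/35552090535; 17388807512/11850696845 -34459168021/35552090535 248249462531/35552090535]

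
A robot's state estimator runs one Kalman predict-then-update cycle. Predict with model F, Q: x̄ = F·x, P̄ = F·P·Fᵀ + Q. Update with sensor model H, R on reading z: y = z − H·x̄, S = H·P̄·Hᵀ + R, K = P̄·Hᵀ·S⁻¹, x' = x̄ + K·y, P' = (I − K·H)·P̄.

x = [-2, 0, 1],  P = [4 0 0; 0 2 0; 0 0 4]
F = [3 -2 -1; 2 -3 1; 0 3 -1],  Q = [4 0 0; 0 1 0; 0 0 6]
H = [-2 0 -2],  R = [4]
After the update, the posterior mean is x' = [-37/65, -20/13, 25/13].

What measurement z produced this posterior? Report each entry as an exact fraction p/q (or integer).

z = [-3]

x̄ = F·x = [-7, -3, -1]
P̄ = F·P·Fᵀ + Q = [52 32 -8; 32 39 -22; -8 -22 28]
S = H·P̄·Hᵀ + R = [260]
K = P̄·Hᵀ·S⁻¹ = [-22/65; -1/13; -2/13]
x' − x̄ = [418/65, 19/13, 38/13] = K·y
y = (KᵀK)⁻¹·Kᵀ·(x' − x̄) = [-19]
z = y + H·x̄ = [-19] + [16] = [-3]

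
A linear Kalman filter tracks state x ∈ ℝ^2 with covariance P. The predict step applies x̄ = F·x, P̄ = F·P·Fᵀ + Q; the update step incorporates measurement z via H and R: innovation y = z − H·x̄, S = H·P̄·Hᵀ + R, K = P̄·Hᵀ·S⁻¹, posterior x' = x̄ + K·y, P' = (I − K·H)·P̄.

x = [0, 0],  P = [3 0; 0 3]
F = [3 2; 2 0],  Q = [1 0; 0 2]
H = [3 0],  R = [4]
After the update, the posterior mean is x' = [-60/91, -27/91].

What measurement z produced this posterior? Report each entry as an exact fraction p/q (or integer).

z = [-2]

x̄ = F·x = [0, 0]
P̄ = F·P·Fᵀ + Q = [40 18; 18 14]
S = H·P̄·Hᵀ + R = [364]
K = P̄·Hᵀ·S⁻¹ = [30/91; 27/182]
x' − x̄ = [-60/91, -27/91] = K·y
y = (KᵀK)⁻¹·Kᵀ·(x' − x̄) = [-2]
z = y + H·x̄ = [-2] + [0] = [-2]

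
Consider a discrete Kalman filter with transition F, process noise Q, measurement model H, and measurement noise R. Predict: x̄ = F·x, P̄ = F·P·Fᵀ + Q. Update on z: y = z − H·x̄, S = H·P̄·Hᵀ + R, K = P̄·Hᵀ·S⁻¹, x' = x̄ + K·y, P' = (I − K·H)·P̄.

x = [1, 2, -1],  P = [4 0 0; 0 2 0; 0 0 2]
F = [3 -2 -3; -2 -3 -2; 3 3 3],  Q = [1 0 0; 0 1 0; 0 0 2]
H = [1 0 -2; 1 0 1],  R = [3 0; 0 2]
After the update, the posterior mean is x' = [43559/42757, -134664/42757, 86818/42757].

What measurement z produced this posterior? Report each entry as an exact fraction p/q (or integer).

z = [-3, 3]

x̄ = F·x = [2, -6, 6]
P̄ = F·P·Fᵀ + Q = [63 0 6; 0 43 -54; 6 -54 74]
S = H·P̄·Hᵀ + R = [338 -91; -91 151]
K = P̄·Hᵀ·S⁻¹ = [13980/42757 2151/3289; 11394/42757 -648/3289; -14162/42757 1086/3289]
x' − x̄ = [-41955/42757, 121878/42757, -169724/42757] = K·y
y = (KᵀK)⁻¹·Kᵀ·(x' − x̄) = [7, -5]
z = y + H·x̄ = [7, -5] + [-10, 8] = [-3, 3]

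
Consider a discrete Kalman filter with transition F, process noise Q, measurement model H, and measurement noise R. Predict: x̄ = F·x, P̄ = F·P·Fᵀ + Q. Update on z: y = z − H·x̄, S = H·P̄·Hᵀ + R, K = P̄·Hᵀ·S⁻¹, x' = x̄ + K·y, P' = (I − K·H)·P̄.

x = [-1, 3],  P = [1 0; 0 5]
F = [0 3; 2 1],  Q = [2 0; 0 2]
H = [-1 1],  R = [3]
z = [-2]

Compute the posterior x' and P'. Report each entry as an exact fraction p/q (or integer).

x' = [87/31, 7/31]
P' = [433/31 337/31; 337/31 325/31]

x̄ = F·x = [9, 1]
P̄ = F·P·Fᵀ + Q = [47 15; 15 11]
y = z − H·x̄ = [6]
S = H·P̄·Hᵀ + R = [31]
K = P̄·Hᵀ·S⁻¹ = [-32/31; -4/31]
x' = x̄ + K·y = [87/31, 7/31]
P' = (I − K·H)·P̄ = [433/31 337/31; 337/31 325/31]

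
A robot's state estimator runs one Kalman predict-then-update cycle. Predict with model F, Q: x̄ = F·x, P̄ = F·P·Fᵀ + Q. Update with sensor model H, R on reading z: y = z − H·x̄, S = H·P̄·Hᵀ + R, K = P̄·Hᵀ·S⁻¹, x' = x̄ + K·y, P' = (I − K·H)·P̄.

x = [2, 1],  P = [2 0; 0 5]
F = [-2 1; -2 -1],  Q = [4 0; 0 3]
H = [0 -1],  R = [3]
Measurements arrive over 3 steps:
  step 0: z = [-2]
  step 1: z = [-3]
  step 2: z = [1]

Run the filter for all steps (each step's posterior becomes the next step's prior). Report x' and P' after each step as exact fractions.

step 0: x̄ = F·x = [-3, -5]
step 0: P̄ = F·P·Fᵀ + Q = [17 3; 3 16]
step 0: y = z − H·x̄ = [-7]
step 0: S = H·P̄·Hᵀ + R = [19]
step 0: K = P̄·Hᵀ·S⁻¹ = [-3/19; -16/19]
step 0: x' = x̄ + K·y = [-36/19, 17/19]
step 0: P' = (I − K·H)·P̄ = [314/19 9/19; 9/19 48/19]
step 1: x̄ = F·x = [89/19, 55/19]
step 1: P̄ = F·P·Fᵀ + Q = [1344/19 1208/19; 1208/19 1397/19]
step 1: y = z − H·x̄ = [-2/19]
step 1: S = H·P̄·Hᵀ + R = [1454/19]
step 1: K = P̄·Hᵀ·S⁻¹ = [-604/727; -1397/1454]
step 1: x' = x̄ + K·y = [3469/727, 2178/727]
step 1: P' = (I − K·H)·P̄ = [13024/727 1812/727; 1812/727 4191/1454]
step 2: x̄ = F·x = [-4760/727, -9116/727]
step 2: P̄ = F·P·Fᵀ + Q = [99703/1454 100001/1454; 100001/1454 127241/1454]
step 2: y = z − H·x̄ = [-8389/727]
step 2: S = H·P̄·Hᵀ + R = [131603/1454]
step 2: K = P̄·Hᵀ·S⁻¹ = [-100001/131603; -127241/131603]
step 2: x' = x̄ + K·y = [292267/131603, -181937/131603]
step 2: P' = (I − K·H)·P̄ = [2146502/131603 300003/131603; 300003/131603 381723/131603]

step 0: x' = [-36/19, 17/19], P' = [314/19 9/19; 9/19 48/19]
step 1: x' = [3469/727, 2178/727], P' = [13024/727 1812/727; 1812/727 4191/1454]
step 2: x' = [292267/131603, -181937/131603], P' = [2146502/131603 300003/131603; 300003/131603 381723/131603]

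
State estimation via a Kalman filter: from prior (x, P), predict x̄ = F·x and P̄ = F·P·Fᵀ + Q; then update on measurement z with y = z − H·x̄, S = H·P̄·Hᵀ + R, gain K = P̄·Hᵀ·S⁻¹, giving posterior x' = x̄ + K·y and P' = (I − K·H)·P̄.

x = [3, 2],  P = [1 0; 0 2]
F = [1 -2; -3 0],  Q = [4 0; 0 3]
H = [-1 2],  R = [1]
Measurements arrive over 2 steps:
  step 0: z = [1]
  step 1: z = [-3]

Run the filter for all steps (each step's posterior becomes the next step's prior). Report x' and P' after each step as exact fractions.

step 0: x' = [-208/37, -90/37], P' = [601/74 291/74; 291/74 159/74]
step 1: x' = [553/23195, -33129/23195], P' = [112509/23195 56013/23195; 56013/23195 33666/23195]

step 0: x̄ = F·x = [-1, -9]
step 0: P̄ = F·P·Fᵀ + Q = [13 -3; -3 12]
step 0: y = z − H·x̄ = [18]
step 0: S = H·P̄·Hᵀ + R = [74]
step 0: K = P̄·Hᵀ·S⁻¹ = [-19/74; 27/74]
step 0: x' = x̄ + K·y = [-208/37, -90/37]
step 0: P' = (I − K·H)·P̄ = [601/74 291/74; 291/74 159/74]
step 1: x̄ = F·x = [-28/37, 624/37]
step 1: P̄ = F·P·Fᵀ + Q = [369/74 -57/74; -57/74 5631/74]
step 1: y = z − H·x̄ = [-1387/37]
step 1: S = H·P̄·Hᵀ + R = [23195/74]
step 1: K = P̄·Hᵀ·S⁻¹ = [-483/23195; 11319/23195]
step 1: x' = x̄ + K·y = [553/23195, -33129/23195]
step 1: P' = (I − K·H)·P̄ = [112509/23195 56013/23195; 56013/23195 33666/23195]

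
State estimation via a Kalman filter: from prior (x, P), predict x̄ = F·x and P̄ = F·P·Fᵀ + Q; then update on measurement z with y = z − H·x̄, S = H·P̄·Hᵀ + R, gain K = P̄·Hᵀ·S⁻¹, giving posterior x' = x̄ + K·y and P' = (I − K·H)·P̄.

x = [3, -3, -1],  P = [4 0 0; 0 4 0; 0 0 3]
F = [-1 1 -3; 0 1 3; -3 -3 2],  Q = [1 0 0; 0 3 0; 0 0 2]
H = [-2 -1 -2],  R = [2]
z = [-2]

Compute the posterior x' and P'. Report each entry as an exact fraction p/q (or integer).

x̄ = F·x = [-3, -6, -2]
P̄ = F·P·Fᵀ + Q = [36 -23 -18; -23 34 6; -18 6 86]
y = z − H·x̄ = [-18]
S = H·P̄·Hᵀ + R = [312]
K = P̄·Hᵀ·S⁻¹ = [-1/24; 0; -71/156]
x' = x̄ + K·y = [-9/4, -6, 161/26]
P' = (I − K·H)·P̄ = [851/24 -23 -287/12; -23 34 6; -287/12 6 1667/78]

x' = [-9/4, -6, 161/26]
P' = [851/24 -23 -287/12; -23 34 6; -287/12 6 1667/78]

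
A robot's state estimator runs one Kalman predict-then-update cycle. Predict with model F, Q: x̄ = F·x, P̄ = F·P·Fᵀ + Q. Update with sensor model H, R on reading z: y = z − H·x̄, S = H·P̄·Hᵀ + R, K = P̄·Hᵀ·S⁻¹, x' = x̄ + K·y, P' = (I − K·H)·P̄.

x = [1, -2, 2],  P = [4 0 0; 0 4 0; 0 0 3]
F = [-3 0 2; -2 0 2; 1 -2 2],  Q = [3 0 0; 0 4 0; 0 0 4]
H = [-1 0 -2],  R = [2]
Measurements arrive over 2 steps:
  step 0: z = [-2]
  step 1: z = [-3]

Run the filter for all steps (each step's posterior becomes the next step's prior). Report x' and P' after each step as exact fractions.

step 0: x̄ = F·x = [1, 2, 9]
step 0: P̄ = F·P·Fᵀ + Q = [51 36 0; 36 32 4; 0 4 36]
step 0: y = z − H·x̄ = [17]
step 0: S = H·P̄·Hᵀ + R = [197]
step 0: K = P̄·Hᵀ·S⁻¹ = [-51/197; -44/197; -72/197]
step 0: x' = x̄ + K·y = [-670/197, -354/197, 549/197]
step 0: P' = (I − K·H)·P̄ = [7446/197 4848/197 -3672/197; 4848/197 4368/197 -2380/197; -3672/197 -2380/197 1908/197]
step 1: x̄ = F·x = [3108/197, 2438/197, 1136/197]
step 1: P̄ = F·P·Fᵀ + Q = [119301/197 89028/197 38590/197; 89028/197 67580/197 28996/197; 38590/197 28996/197 18298/197]
step 1: y = z − H·x̄ = [4789/197]
step 1: S = H·P̄·Hᵀ + R = [347247/197]
step 1: K = P̄·Hᵀ·S⁻¹ = [-196481/347247; -147020/347247; -8354/38583]
step 1: x' = x̄ + K·y = [702011/347247, 723398/347247, 19406/38583]
step 1: P' = (I − K·H)·P̄ = [14325538/347247 10294768/347247 -774032/38583; 10294768/347247 9401380/347247 -555596/38583; -774032/38583 -555596/38583 43930/4287]

step 0: x' = [-670/197, -354/197, 549/197], P' = [7446/197 4848/197 -3672/197; 4848/197 4368/197 -2380/197; -3672/197 -2380/197 1908/197]
step 1: x' = [702011/347247, 723398/347247, 19406/38583], P' = [14325538/347247 10294768/347247 -774032/38583; 10294768/347247 9401380/347247 -555596/38583; -774032/38583 -555596/38583 43930/4287]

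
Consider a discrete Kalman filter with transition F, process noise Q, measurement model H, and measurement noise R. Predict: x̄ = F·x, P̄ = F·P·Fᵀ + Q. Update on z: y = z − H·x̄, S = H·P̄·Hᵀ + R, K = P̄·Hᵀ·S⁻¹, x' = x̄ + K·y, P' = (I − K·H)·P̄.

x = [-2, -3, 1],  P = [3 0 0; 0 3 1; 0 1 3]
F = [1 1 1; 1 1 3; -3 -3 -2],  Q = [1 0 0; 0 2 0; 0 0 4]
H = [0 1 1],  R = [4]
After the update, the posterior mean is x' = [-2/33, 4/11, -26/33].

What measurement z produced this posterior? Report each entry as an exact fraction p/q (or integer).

x̄ = F·x = [-4, -2, 13]
P̄ = F·P·Fᵀ + Q = [12 19 -29; 19 41 -47; -29 -47 82]
S = H·P̄·Hᵀ + R = [33]
K = P̄·Hᵀ·S⁻¹ = [-10/33; -2/11; 35/33]
x' − x̄ = [130/33, 26/11, -455/33] = K·y
y = (KᵀK)⁻¹·Kᵀ·(x' − x̄) = [-13]
z = y + H·x̄ = [-13] + [11] = [-2]

z = [-2]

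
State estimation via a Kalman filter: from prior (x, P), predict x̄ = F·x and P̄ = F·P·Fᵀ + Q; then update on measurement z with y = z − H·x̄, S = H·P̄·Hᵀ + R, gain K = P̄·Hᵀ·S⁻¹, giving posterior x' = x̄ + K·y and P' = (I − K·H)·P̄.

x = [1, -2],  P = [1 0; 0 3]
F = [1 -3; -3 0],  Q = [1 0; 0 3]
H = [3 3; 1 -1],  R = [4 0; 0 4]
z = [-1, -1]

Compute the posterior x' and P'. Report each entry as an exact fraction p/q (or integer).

x̄ = F·x = [7, -3]
P̄ = F·P·Fᵀ + Q = [29 -3; -3 12]
y = z − H·x̄ = [-13, -11]
S = H·P̄·Hᵀ + R = [319 51; 51 51]
K = P̄·Hᵀ·S⁻¹ = [23/134 3115/6834; 21/134 -1027/2278]
x' = x̄ + K·y = [-838/3417, -89/1139]
P' = (I − K·H)·P̄ = [3506/3417 -908/1139; -908/1139 1146/1139]

x' = [-838/3417, -89/1139]
P' = [3506/3417 -908/1139; -908/1139 1146/1139]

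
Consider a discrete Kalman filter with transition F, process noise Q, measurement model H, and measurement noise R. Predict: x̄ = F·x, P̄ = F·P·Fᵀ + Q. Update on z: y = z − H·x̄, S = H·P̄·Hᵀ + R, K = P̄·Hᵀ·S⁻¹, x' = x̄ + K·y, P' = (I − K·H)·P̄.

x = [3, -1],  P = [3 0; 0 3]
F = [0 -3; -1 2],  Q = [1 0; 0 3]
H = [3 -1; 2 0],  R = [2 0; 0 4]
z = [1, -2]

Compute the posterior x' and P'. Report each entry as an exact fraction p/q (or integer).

x' = [-211/308, -65/22]
P' = [59/154 9/11; 9/11 36/11]

x̄ = F·x = [3, -5]
P̄ = F·P·Fᵀ + Q = [28 -18; -18 18]
y = z − H·x̄ = [-13, -8]
S = H·P̄·Hᵀ + R = [380 204; 204 116]
K = P̄·Hᵀ·S⁻¹ = [51/308 59/308; -9/22 9/22]
x' = x̄ + K·y = [-211/308, -65/22]
P' = (I − K·H)·P̄ = [59/154 9/11; 9/11 36/11]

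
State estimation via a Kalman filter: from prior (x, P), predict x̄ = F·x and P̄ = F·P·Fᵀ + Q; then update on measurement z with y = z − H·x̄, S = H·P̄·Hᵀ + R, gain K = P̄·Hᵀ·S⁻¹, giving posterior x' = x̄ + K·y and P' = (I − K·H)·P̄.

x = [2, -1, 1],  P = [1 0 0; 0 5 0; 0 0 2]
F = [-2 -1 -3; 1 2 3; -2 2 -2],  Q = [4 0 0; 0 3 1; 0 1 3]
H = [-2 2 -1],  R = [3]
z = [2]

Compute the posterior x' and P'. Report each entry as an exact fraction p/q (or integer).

x̄ = F·x = [-6, 3, -8]
P̄ = F·P·Fᵀ + Q = [31 -30 6; -30 42 7; 6 7 35]
y = z − H·x̄ = [-24]
S = H·P̄·Hᵀ + R = [566]
K = P̄·Hᵀ·S⁻¹ = [-64/283; 137/566; -33/566]
x' = x̄ + K·y = [-162/283, -795/283, -1868/283]
P' = (I − K·H)·P̄ = [581/283 278/283 -414/283; 278/283 5003/566 8483/566; -414/283 8483/566 18721/566]

x' = [-162/283, -795/283, -1868/283]
P' = [581/283 278/283 -414/283; 278/283 5003/566 8483/566; -414/283 8483/566 18721/566]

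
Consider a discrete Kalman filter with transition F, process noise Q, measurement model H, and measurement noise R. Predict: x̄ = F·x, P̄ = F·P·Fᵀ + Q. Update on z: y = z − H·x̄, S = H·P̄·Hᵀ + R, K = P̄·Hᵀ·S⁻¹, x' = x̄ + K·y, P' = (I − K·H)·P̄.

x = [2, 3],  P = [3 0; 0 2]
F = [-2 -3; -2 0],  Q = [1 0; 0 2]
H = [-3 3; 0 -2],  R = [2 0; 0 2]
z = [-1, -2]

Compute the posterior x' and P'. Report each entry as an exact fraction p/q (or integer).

x̄ = F·x = [-13, -4]
P̄ = F·P·Fᵀ + Q = [31 12; 12 14]
y = z − H·x̄ = [-28, -10]
S = H·P̄·Hᵀ + R = [191 -12; -12 58]
K = P̄·Hᵀ·S⁻¹ = [-1797/5467 -2634/5467; 6/5467 -2638/5467]
x' = x̄ + K·y = [5585/5467, 4344/5467]
P' = (I − K·H)·P̄ = [3832/5467 2634/5467; 2634/5467 2638/5467]

x' = [5585/5467, 4344/5467]
P' = [3832/5467 2634/5467; 2634/5467 2638/5467]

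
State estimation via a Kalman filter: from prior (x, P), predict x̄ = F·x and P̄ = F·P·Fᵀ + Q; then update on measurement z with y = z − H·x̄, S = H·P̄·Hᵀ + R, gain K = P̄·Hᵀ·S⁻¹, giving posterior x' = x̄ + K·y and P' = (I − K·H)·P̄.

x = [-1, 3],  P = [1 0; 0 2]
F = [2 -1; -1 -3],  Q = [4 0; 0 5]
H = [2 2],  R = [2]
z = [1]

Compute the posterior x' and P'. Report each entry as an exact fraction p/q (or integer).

x̄ = F·x = [-5, -8]
P̄ = F·P·Fᵀ + Q = [10 4; 4 24]
y = z − H·x̄ = [27]
S = H·P̄·Hᵀ + R = [170]
K = P̄·Hᵀ·S⁻¹ = [14/85; 28/85]
x' = x̄ + K·y = [-47/85, 76/85]
P' = (I − K·H)·P̄ = [458/85 -444/85; -444/85 472/85]

x' = [-47/85, 76/85]
P' = [458/85 -444/85; -444/85 472/85]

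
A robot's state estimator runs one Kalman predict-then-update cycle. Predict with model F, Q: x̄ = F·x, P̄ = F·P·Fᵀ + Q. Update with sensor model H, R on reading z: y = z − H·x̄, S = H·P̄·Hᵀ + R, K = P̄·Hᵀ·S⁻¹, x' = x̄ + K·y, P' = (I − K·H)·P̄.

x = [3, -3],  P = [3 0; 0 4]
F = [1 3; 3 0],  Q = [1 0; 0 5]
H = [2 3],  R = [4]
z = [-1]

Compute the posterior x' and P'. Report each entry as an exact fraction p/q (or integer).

x' = [-317/35, 201/35]
P' = [10951/560 -3579/280; -3579/280 1231/140]

x̄ = F·x = [-6, 9]
P̄ = F·P·Fᵀ + Q = [40 9; 9 32]
y = z − H·x̄ = [-16]
S = H·P̄·Hᵀ + R = [560]
K = P̄·Hᵀ·S⁻¹ = [107/560; 57/280]
x' = x̄ + K·y = [-317/35, 201/35]
P' = (I − K·H)·P̄ = [10951/560 -3579/280; -3579/280 1231/140]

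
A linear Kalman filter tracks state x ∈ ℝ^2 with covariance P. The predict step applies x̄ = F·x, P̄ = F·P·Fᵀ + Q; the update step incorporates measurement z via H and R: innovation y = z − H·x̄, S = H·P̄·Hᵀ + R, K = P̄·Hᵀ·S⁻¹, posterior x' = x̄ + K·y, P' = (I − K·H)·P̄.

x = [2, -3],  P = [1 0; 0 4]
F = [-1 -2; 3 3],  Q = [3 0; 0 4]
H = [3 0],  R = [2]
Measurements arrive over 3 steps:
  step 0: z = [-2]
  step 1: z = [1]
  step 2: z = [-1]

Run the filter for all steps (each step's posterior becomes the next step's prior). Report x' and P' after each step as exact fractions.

step 0: x' = [-8/13, 42/13], P' = [20/91 -27/91; -27/91 2357/182]
step 1: x' = [13633/44273, -35706/44273], P' = [9798/44273 -13776/44273; -13776/44273 992275/88546]
step 2: x' = [-6100631/18737113, 14475111/18737113], P' = [4144126/18737113 -5764470/18737113; -5764470/18737113 416706197/37474226]

step 0: x̄ = F·x = [4, -3]
step 0: P̄ = F·P·Fᵀ + Q = [20 -27; -27 49]
step 0: y = z − H·x̄ = [-14]
step 0: S = H·P̄·Hᵀ + R = [182]
step 0: K = P̄·Hᵀ·S⁻¹ = [30/91; -81/182]
step 0: x' = x̄ + K·y = [-8/13, 42/13]
step 0: P' = (I − K·H)·P̄ = [20/91 -27/91; -27/91 2357/182]
step 1: x̄ = F·x = [-76/13, 102/13]
step 1: P̄ = F·P·Fᵀ + Q = [4899/91 -984/13; -984/13 3047/26]
step 1: y = z − H·x̄ = [241/13]
step 1: S = H·P̄·Hᵀ + R = [44273/91]
step 1: K = P̄·Hᵀ·S⁻¹ = [14697/44273; -20664/44273]
step 1: x' = x̄ + K·y = [13633/44273, -35706/44273]
step 1: P' = (I − K·H)·P̄ = [9798/44273 -13776/44273; -13776/44273 992275/88546]
step 2: x̄ = F·x = [57779/44273, -66219/44273]
step 2: P̄ = F·P·Fᵀ + Q = [2072063/44273 -2882235/44273; -2882235/44273 8965087/88546]
step 2: y = z − H·x̄ = [-217610/44273]
step 2: S = H·P̄·Hᵀ + R = [18737113/44273]
step 2: K = P̄·Hᵀ·S⁻¹ = [6216189/18737113; -8646705/18737113]
step 2: x' = x̄ + K·y = [-6100631/18737113, 14475111/18737113]
step 2: P' = (I − K·H)·P̄ = [4144126/18737113 -5764470/18737113; -5764470/18737113 416706197/37474226]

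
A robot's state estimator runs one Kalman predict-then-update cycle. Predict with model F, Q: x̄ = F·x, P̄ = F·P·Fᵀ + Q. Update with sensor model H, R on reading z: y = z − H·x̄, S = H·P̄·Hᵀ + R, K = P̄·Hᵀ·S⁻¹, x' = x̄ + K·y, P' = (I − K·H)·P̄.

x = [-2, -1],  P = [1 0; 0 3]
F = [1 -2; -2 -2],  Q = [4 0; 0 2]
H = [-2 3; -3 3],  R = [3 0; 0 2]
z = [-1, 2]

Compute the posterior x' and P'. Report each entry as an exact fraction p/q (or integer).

x' = [-62/35, -2984/2485]
P' = [132/35 114/35; 114/35 7318/2485]

x̄ = F·x = [0, 6]
P̄ = F·P·Fᵀ + Q = [17 10; 10 18]
y = z − H·x̄ = [-19, -16]
S = H·P̄·Hᵀ + R = [113 114; 114 137]
K = P̄·Hᵀ·S⁻¹ = [26/35 -27/35; 1922/2485 -1164/2485]
x' = x̄ + K·y = [-62/35, -2984/2485]
P' = (I − K·H)·P̄ = [132/35 114/35; 114/35 7318/2485]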